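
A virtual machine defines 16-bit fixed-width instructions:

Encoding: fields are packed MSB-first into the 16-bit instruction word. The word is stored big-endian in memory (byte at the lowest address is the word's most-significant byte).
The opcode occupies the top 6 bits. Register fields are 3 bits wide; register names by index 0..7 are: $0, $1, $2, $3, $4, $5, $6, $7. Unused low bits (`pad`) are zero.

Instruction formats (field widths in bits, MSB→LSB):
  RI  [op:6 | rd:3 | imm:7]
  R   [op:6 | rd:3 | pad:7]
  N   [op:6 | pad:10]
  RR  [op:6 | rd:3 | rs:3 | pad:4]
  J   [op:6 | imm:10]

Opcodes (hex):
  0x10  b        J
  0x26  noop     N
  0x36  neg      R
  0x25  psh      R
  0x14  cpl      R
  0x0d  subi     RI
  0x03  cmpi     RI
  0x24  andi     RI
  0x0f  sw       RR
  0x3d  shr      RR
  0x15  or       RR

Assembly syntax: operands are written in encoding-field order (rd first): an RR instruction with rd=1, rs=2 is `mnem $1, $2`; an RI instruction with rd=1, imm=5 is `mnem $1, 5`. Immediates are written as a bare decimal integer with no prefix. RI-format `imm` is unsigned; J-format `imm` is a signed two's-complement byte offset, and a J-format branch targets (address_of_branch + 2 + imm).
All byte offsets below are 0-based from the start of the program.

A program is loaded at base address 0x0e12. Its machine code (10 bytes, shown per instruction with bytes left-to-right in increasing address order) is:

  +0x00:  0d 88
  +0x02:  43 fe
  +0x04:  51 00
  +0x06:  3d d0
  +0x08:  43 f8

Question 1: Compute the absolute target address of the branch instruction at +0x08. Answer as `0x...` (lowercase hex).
off 0x08: read 43 f8 as big → 0x43f8
  opcode bits[15:10]=0x10: b/J
  imm: (w>>0)&0x3ff=0x3f8 (s10→-8) → -8
  target = base 0x0e12 + off 0x08 + 2 + imm -8 = 0x0e14

0x0e14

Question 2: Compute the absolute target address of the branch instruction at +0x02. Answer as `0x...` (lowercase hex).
[02] 43 fe → 0x43fe
  opcode bits[15:10]=0x10: b/J
  imm: (w>>0)&0x3ff=0x3fe (s10→-2) → -2
  target = base 0x0e12 + off 0x02 + 2 + imm -2 = 0x0e14

0x0e14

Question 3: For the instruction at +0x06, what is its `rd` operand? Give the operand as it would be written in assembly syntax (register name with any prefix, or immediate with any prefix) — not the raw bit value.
$3

@+06  big-endian(3d d0) = 0x3dd0
  opcode bits[15:10]=0xf: sw/RR
  rd: (w>>7)&0x7=0x3 → $3
  rs: (w>>4)&0x7=0x5 → $5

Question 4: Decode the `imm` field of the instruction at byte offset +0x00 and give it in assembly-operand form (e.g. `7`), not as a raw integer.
@+00  big-endian(0d 88) = 0x0d88
  top 6b → 0x3 → cmpi [RI]
  [9:7] rd=3 = $3
  [6:0] imm=8 = 8

8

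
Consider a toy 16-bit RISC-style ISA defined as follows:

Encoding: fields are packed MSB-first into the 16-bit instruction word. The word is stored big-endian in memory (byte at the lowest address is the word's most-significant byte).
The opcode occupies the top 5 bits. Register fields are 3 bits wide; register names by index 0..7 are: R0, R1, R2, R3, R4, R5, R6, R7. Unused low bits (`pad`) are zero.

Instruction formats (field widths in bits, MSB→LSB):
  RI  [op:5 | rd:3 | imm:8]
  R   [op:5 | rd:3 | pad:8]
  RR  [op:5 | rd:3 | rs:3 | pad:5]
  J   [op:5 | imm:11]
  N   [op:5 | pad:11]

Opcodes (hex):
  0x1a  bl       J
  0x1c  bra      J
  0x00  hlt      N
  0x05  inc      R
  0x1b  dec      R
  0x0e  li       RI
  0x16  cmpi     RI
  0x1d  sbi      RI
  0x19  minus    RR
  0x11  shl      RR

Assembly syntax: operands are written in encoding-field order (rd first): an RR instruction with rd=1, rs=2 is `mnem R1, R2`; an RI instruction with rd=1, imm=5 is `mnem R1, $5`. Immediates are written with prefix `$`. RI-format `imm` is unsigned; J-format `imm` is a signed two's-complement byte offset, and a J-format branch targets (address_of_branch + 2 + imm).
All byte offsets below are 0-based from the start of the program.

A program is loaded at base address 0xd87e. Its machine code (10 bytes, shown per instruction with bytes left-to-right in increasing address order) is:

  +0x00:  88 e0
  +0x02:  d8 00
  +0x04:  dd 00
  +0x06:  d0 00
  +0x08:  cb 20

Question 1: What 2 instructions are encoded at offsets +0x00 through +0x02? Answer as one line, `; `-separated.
shl R0, R7; dec R0

+0x00: 88 e0 ⇒ word 0x88e0 (big)
  opcode bits[15:11]=0x11: shl/RR
  [10:8] rd=0 = R0
  [7:5] rs=7 = R7
+0x02: d8 00 ⇒ word 0xd800 (big)
  opcode bits[15:11]=0x1b: dec/R
  [10:8] rd=0 = R0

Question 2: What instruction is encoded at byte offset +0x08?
[08] cb 20 → 0xcb20
  op=0xcb20>>11=0x19 ⇒ minus (RR)
  [10:8] rd=3 = R3
  [7:5] rs=1 = R1

minus R3, R1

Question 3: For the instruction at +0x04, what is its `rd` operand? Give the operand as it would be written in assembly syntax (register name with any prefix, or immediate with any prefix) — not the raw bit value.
@+04  big-endian(dd 00) = 0xdd00
  op=0xdd00>>11=0x1b ⇒ dec (R)
  rd: (w>>8)&0x7=0x5 → R5

R5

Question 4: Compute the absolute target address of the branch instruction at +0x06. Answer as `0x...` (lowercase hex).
0xd886

+0x06: d0 00 ⇒ word 0xd000 (big)
  op=0xd000>>11=0x1a ⇒ bl (J)
  imm@[10:0]=0x0 ⇒ $0
  target = base 0xd87e + off 0x06 + 2 + imm 0 = 0xd886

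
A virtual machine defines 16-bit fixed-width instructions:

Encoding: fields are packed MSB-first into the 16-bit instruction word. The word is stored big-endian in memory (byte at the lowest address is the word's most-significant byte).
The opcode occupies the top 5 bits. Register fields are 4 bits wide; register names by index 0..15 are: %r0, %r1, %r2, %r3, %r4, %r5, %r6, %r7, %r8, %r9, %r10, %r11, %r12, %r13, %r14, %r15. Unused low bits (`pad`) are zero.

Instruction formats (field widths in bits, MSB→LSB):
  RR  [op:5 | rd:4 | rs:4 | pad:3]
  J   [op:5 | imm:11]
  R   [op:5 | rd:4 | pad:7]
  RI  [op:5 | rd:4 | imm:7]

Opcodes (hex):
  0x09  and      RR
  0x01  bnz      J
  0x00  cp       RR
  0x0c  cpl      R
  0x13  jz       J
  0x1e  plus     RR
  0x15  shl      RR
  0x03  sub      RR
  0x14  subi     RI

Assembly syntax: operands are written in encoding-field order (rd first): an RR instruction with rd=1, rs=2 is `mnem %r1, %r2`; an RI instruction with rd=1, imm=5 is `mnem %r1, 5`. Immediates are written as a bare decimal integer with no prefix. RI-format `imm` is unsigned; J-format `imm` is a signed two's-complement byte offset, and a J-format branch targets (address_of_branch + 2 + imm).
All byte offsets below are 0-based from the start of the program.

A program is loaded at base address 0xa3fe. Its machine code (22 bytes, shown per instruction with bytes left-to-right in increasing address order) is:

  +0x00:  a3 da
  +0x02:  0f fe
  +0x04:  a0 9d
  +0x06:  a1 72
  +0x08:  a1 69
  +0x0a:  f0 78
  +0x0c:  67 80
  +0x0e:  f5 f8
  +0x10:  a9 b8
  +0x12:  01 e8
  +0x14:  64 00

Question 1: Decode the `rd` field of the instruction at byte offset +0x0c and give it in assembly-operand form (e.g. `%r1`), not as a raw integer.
@+0c  big-endian(67 80) = 0x6780
  top 5b → 0xc → cpl [R]
  rd: (w>>7)&0xf=0xf → %r15

%r15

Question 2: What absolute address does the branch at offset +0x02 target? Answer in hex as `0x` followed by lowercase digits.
off 0x02: read 0f fe as big → 0x0ffe
  op=0x0ffe>>11=0x1 ⇒ bnz (J)
  [10:0] imm=2046 (s11→-2) = -2
  target = base 0xa3fe + off 0x02 + 2 + imm -2 = 0xa400

0xa400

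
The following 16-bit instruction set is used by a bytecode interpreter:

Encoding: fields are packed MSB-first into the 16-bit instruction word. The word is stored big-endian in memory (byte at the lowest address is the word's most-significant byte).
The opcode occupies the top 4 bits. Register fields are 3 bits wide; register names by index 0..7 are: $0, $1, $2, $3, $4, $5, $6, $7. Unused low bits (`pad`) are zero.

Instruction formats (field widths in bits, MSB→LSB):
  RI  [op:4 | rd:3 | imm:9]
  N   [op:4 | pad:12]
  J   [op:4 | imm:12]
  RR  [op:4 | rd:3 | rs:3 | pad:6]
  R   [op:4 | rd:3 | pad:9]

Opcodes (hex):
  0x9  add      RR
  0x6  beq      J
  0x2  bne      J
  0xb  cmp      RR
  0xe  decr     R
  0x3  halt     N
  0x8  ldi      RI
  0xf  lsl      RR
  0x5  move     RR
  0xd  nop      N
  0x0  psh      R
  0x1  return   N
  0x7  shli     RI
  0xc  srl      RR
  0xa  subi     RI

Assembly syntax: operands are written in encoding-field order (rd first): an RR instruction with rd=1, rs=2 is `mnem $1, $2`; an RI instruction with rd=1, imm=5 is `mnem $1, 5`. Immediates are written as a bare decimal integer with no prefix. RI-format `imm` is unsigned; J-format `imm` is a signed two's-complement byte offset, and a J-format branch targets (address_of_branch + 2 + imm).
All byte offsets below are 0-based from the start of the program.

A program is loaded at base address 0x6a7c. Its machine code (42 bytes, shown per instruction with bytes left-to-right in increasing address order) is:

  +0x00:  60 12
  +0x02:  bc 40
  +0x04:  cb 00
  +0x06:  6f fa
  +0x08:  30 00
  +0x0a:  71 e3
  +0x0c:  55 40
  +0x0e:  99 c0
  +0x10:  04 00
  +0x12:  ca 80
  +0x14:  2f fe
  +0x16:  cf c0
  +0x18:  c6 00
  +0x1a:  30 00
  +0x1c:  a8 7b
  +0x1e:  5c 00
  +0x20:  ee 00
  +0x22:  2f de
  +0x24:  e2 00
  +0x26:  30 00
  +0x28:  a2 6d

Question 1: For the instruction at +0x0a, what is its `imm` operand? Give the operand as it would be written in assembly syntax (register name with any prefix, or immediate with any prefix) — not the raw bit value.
483

[0a] 71 e3 → 0x71e3
  opcode bits[15:12]=0x7: shli/RI
  [11:9] rd=0 = $0
  [8:0] imm=483 = 483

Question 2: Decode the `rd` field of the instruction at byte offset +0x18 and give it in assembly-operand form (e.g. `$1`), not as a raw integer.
@+18  big-endian(c6 00) = 0xc600
  opcode bits[15:12]=0xc: srl/RR
  rd: (w>>9)&0x7=0x3 → $3
  rs: (w>>6)&0x7=0x0 → $0

$3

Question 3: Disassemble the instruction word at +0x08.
halt

[08] 30 00 → 0x3000
  opcode bits[15:12]=0x3: halt/N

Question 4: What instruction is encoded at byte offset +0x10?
psh $2

+0x10: 04 00 ⇒ word 0x0400 (big)
  top 4b → 0x0 → psh [R]
  [11:9] rd=2 = $2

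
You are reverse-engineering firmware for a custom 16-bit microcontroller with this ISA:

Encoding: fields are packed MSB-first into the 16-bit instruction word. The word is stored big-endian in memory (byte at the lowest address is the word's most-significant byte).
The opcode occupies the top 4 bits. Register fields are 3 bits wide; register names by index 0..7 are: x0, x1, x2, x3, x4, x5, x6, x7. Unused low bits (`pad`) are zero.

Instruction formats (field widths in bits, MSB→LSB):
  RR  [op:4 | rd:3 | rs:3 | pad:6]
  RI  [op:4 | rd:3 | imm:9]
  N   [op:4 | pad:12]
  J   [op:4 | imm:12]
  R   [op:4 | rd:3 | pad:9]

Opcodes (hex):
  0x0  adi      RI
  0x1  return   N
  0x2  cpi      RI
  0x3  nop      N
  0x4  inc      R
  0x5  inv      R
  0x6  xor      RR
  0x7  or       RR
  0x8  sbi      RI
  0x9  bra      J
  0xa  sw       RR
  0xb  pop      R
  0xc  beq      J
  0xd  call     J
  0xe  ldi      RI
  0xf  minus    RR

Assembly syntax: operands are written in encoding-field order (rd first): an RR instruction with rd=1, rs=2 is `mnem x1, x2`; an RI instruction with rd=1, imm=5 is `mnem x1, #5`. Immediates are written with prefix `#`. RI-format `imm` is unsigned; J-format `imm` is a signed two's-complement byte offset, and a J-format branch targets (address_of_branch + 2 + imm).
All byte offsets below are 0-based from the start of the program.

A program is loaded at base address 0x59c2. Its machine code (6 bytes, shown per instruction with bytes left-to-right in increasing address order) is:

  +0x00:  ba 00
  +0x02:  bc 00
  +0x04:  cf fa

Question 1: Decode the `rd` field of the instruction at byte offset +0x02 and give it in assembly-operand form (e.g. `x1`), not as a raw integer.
[02] bc 00 → 0xbc00
  top 4b → 0xb → pop [R]
  [11:9] rd=6 = x6

x6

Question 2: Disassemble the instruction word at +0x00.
+0x00: ba 00 ⇒ word 0xba00 (big)
  op=0xba00>>12=0xb ⇒ pop (R)
  rd@[11:9]=0x5 ⇒ x5

pop x5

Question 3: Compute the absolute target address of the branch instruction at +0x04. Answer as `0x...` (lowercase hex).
+0x04: cf fa ⇒ word 0xcffa (big)
  opcode bits[15:12]=0xc: beq/J
  [11:0] imm=4090 (s12→-6) = #-6
  target = base 0x59c2 + off 0x04 + 2 + imm -6 = 0x59c2

0x59c2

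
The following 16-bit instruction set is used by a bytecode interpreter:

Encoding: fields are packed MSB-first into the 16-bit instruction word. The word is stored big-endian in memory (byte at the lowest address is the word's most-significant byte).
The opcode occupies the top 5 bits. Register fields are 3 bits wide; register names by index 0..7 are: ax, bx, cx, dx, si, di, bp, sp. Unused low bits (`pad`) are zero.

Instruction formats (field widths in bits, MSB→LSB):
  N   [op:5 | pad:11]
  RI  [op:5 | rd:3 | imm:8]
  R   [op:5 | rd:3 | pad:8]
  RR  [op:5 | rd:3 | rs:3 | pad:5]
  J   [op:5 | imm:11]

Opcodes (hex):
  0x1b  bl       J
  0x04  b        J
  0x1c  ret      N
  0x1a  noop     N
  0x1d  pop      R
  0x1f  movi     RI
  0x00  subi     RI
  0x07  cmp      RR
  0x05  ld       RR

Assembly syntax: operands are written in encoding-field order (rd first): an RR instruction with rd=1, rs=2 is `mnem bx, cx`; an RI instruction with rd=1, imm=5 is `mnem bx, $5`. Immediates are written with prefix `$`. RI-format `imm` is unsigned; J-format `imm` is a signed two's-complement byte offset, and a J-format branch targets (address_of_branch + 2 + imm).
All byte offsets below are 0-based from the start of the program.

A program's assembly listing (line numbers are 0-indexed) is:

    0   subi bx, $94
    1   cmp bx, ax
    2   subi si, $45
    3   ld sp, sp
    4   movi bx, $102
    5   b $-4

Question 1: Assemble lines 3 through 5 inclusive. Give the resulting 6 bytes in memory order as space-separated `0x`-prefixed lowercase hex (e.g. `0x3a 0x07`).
0x2f 0xe0 0xf9 0x66 0x27 0xfc

3. ld fields op=0x5:5|rd=7:3|rs=7:3|pad=0:5 → word 2fe0h → 2f e0
4. movi fields op=0x1f:5|rd=1:3|imm=102:8 → word f966h → f9 66
5. b fields op=0x4:5|imm=-4:11 → word 27fch → 27 fc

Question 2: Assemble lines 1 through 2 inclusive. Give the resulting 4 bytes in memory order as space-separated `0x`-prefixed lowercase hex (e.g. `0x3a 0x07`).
0x39 0x00 0x04 0x2d

1. cmp fields op=0x7:5|rd=1:3|rs=0:3|pad=0:5 → word 3900h → 39 00
2. subi fields op=0x0:5|rd=4:3|imm=45:8 → word 042dh → 04 2d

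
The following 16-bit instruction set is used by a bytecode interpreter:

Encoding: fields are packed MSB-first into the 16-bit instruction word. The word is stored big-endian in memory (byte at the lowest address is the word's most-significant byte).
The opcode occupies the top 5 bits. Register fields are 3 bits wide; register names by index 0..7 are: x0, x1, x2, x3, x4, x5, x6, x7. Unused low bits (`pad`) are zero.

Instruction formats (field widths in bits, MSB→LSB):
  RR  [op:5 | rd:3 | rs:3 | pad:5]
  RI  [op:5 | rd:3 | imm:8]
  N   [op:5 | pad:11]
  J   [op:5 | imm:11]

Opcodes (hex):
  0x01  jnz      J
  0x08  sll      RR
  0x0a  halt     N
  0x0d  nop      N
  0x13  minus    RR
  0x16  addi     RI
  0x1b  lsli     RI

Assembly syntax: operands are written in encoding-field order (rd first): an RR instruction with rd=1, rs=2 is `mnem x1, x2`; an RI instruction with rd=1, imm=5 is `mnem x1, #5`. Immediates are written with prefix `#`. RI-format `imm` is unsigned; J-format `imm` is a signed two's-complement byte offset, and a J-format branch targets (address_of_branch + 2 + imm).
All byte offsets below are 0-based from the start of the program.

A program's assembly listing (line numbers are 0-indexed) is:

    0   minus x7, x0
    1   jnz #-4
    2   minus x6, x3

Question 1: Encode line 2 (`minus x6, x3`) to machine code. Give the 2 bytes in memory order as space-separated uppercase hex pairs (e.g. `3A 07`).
9E 60

line 2 (minus): pack op=0x13:5|rd=6:3|rs=3:3|pad=0:5 = 0x9e60; big→ 9e 60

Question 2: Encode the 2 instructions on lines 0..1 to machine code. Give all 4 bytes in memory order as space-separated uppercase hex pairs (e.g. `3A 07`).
9F 00 0F FC

L0: minus op=0x13:5|rd=7:3|rs=0:3|pad=0:5 ⇒ 0x9f00 ⇒ big 9f 00
L1: jnz op=0x1:5|imm=-4:11 ⇒ 0x0ffc ⇒ big 0f fc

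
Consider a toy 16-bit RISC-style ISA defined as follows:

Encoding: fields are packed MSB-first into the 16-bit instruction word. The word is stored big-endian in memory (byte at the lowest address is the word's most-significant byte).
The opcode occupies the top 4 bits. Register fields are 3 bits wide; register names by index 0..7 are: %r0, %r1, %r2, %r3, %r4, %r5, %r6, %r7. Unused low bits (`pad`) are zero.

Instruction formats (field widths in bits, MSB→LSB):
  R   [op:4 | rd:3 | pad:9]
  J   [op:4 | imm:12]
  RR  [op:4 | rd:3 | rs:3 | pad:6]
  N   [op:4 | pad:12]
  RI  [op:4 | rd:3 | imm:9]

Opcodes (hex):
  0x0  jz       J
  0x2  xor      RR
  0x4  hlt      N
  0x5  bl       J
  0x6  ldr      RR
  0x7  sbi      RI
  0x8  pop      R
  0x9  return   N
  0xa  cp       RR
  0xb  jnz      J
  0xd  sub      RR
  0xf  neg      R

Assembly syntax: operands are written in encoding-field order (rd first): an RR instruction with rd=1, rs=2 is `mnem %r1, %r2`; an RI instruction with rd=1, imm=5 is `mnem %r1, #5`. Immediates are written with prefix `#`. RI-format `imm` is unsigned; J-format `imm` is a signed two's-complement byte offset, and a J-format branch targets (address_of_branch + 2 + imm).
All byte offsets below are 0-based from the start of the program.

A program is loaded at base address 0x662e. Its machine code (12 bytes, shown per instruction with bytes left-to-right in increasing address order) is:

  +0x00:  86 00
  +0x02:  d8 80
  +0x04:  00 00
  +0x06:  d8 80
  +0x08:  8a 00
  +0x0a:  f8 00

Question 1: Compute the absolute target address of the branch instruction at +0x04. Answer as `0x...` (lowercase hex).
0x6634

off 0x04: read 00 00 as big → 0x0000
  opcode bits[15:12]=0x0: jz/J
  [11:0] imm=0 = #0
  target = base 0x662e + off 0x04 + 2 + imm 0 = 0x6634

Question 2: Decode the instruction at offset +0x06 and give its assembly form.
off 0x06: read d8 80 as big → 0xd880
  op=0xd880>>12=0xd ⇒ sub (RR)
  [11:9] rd=4 = %r4
  [8:6] rs=2 = %r2

sub %r4, %r2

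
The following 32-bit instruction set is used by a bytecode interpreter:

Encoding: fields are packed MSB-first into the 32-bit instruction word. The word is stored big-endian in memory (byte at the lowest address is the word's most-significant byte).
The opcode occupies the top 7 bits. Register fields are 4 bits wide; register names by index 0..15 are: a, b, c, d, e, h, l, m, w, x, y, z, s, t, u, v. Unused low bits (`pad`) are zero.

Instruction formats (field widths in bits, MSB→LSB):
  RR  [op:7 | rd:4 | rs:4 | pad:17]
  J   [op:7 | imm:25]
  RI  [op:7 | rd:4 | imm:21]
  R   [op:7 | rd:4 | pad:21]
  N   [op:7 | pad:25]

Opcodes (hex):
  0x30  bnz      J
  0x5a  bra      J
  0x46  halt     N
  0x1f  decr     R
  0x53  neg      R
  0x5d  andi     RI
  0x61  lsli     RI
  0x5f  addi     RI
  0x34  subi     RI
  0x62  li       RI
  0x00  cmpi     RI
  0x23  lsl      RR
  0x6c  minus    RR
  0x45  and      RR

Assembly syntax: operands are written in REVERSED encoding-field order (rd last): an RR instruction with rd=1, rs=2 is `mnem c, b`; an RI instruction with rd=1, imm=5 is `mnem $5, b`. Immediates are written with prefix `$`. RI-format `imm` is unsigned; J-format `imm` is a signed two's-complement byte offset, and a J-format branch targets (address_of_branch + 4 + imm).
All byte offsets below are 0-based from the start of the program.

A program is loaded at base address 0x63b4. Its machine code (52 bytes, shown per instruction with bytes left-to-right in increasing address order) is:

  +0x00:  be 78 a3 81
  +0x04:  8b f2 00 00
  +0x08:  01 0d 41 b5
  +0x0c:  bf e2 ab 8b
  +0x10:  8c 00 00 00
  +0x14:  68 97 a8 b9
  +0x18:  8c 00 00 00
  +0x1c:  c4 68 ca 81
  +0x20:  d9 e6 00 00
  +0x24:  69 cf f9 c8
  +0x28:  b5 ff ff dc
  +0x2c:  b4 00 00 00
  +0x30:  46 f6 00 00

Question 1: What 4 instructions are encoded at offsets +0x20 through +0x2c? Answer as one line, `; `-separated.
+0x20: d9 e6 00 00 ⇒ word 0xd9e60000 (big)
  opcode bits[31:25]=0x6c: minus/RR
  [24:21] rd=15 = v
  [20:17] rs=3 = d
+0x24: 69 cf f9 c8 ⇒ word 0x69cff9c8 (big)
  opcode bits[31:25]=0x34: subi/RI
  [24:21] rd=14 = u
  [20:0] imm=1046984 = $1046984
+0x28: b5 ff ff dc ⇒ word 0xb5ffffdc (big)
  opcode bits[31:25]=0x5a: bra/J
  [24:0] imm=33554396 (s25→-36) = $-36
+0x2c: b4 00 00 00 ⇒ word 0xb4000000 (big)
  opcode bits[31:25]=0x5a: bra/J
  [24:0] imm=0 = $0

minus d, v; subi $1046984, u; bra $-36; bra $0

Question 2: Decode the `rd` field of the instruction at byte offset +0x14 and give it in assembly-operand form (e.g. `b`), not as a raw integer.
e

@+14  big-endian(68 97 a8 b9) = 0x6897a8b9
  top 7b → 0x34 → subi [RI]
  [24:21] rd=4 = e
  [20:0] imm=1550521 = $1550521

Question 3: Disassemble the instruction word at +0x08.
[08] 01 0d 41 b5 → 0x010d41b5
  opcode bits[31:25]=0x0: cmpi/RI
  rd: (w>>21)&0xf=0x8 → w
  imm: (w>>0)&0x1fffff=0xd41b5 → $868789

cmpi $868789, w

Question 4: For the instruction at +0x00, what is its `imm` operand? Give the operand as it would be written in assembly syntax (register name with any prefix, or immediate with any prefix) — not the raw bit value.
$1614721

+0x00: be 78 a3 81 ⇒ word 0xbe78a381 (big)
  op=0xbe78a381>>25=0x5f ⇒ addi (RI)
  rd@[24:21]=0x3 ⇒ d
  imm@[20:0]=0x18a381 ⇒ $1614721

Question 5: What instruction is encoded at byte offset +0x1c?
[1c] c4 68 ca 81 → 0xc468ca81
  op=0xc468ca81>>25=0x62 ⇒ li (RI)
  rd@[24:21]=0x3 ⇒ d
  imm@[20:0]=0x8ca81 ⇒ $576129

li $576129, d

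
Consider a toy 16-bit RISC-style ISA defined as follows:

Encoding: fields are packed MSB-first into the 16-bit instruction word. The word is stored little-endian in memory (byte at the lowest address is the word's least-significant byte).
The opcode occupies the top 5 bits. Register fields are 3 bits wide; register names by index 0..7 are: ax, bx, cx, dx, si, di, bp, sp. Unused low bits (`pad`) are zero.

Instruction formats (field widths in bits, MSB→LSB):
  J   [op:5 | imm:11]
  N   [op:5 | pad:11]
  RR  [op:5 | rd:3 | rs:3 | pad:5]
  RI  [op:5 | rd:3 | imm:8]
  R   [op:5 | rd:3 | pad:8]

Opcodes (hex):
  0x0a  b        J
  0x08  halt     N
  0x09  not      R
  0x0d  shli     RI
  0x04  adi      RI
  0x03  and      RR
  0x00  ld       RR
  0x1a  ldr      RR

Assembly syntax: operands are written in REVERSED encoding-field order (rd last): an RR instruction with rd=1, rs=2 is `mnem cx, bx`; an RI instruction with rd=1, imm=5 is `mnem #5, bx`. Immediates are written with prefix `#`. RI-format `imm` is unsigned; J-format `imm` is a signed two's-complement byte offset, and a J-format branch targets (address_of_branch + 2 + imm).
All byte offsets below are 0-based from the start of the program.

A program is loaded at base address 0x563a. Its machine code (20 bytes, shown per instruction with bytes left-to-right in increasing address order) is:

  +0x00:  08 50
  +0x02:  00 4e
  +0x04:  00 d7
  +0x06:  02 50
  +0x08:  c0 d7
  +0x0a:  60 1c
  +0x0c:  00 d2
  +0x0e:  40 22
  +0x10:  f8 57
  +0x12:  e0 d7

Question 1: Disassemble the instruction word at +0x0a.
off 0x0a: read 60 1c as little → 0x1c60
  opcode bits[15:11]=0x3: and/RR
  rd@[10:8]=0x4 ⇒ si
  rs@[7:5]=0x3 ⇒ dx

and dx, si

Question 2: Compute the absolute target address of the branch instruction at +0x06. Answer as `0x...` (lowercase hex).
0x5644

+0x06: 02 50 ⇒ word 0x5002 (little)
  opcode bits[15:11]=0xa: b/J
  imm: (w>>0)&0x7ff=0x2 → #2
  target = base 0x563a + off 0x06 + 2 + imm 2 = 0x5644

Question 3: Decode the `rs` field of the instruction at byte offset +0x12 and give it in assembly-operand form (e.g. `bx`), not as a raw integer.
sp

@+12  little-endian(e0 d7) = 0xd7e0
  opcode bits[15:11]=0x1a: ldr/RR
  rd@[10:8]=0x7 ⇒ sp
  rs@[7:5]=0x7 ⇒ sp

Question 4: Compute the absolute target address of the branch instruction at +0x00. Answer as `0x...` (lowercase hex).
[00] 08 50 → 0x5008
  op=0x5008>>11=0xa ⇒ b (J)
  imm: (w>>0)&0x7ff=0x8 → #8
  target = base 0x563a + off 0x00 + 2 + imm 8 = 0x5644

0x5644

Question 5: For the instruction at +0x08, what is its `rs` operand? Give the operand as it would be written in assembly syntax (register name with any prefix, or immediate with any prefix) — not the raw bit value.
off 0x08: read c0 d7 as little → 0xd7c0
  op=0xd7c0>>11=0x1a ⇒ ldr (RR)
  [10:8] rd=7 = sp
  [7:5] rs=6 = bp

bp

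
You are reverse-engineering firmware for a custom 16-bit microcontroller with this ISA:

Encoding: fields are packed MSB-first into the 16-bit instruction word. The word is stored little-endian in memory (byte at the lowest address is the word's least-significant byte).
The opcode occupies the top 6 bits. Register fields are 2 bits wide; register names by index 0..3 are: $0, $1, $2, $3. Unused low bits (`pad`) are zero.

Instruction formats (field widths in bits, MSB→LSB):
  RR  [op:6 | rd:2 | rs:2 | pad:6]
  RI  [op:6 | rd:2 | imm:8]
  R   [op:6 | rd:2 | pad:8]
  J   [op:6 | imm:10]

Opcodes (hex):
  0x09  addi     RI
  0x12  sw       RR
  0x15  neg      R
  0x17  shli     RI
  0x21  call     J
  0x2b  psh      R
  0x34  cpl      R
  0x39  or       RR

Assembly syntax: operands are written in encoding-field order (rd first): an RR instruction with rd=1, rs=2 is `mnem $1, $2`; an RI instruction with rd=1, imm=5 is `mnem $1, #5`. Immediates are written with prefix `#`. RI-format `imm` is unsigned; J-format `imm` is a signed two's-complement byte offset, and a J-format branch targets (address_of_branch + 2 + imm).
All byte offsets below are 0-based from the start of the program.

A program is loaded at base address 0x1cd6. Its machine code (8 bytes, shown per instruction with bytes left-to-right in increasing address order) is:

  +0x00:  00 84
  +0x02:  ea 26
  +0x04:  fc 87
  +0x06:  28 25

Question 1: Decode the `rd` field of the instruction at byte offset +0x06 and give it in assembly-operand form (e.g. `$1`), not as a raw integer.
@+06  little-endian(28 25) = 0x2528
  op=0x2528>>10=0x9 ⇒ addi (RI)
  rd: (w>>8)&0x3=0x1 → $1
  imm: (w>>0)&0xff=0x28 → #40

$1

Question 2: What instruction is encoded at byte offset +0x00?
call #0

[00] 00 84 → 0x8400
  op=0x8400>>10=0x21 ⇒ call (J)
  imm@[9:0]=0x0 ⇒ #0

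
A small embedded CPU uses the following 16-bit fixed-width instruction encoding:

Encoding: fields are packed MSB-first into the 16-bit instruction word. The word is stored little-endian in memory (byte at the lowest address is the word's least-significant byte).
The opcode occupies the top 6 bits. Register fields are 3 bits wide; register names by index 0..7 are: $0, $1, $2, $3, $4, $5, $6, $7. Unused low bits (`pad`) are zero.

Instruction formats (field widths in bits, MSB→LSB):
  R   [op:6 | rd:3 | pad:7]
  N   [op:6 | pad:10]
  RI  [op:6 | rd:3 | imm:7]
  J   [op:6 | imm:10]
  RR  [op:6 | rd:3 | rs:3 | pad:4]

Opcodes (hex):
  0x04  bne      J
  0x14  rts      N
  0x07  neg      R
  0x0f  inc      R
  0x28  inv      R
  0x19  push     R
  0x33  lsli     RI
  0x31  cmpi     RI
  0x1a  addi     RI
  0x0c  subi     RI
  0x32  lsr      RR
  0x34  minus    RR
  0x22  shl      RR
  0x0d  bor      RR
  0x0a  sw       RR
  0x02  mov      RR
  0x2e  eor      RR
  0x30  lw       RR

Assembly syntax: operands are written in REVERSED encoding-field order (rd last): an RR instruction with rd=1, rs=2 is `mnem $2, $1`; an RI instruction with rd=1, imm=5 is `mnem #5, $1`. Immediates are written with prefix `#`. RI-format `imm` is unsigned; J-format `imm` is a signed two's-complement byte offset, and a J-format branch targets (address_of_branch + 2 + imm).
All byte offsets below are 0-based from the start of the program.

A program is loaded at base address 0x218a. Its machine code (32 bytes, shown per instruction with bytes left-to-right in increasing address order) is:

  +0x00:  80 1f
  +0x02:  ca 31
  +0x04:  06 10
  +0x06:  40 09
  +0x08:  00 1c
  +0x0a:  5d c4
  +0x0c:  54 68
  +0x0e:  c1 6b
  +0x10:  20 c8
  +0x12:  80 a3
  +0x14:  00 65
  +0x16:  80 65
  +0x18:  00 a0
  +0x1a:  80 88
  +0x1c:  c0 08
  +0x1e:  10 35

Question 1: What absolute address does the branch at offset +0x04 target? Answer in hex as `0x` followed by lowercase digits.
0x2196

@+04  little-endian(06 10) = 0x1006
  op=0x1006>>10=0x4 ⇒ bne (J)
  [9:0] imm=6 = #6
  target = base 0x218a + off 0x04 + 2 + imm 6 = 0x2196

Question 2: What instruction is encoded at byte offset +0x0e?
addi #65, $7

+0x0e: c1 6b ⇒ word 0x6bc1 (little)
  op=0x6bc1>>10=0x1a ⇒ addi (RI)
  rd@[9:7]=0x7 ⇒ $7
  imm@[6:0]=0x41 ⇒ #65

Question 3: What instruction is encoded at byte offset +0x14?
off 0x14: read 00 65 as little → 0x6500
  opcode bits[15:10]=0x19: push/R
  rd@[9:7]=0x2 ⇒ $2

push $2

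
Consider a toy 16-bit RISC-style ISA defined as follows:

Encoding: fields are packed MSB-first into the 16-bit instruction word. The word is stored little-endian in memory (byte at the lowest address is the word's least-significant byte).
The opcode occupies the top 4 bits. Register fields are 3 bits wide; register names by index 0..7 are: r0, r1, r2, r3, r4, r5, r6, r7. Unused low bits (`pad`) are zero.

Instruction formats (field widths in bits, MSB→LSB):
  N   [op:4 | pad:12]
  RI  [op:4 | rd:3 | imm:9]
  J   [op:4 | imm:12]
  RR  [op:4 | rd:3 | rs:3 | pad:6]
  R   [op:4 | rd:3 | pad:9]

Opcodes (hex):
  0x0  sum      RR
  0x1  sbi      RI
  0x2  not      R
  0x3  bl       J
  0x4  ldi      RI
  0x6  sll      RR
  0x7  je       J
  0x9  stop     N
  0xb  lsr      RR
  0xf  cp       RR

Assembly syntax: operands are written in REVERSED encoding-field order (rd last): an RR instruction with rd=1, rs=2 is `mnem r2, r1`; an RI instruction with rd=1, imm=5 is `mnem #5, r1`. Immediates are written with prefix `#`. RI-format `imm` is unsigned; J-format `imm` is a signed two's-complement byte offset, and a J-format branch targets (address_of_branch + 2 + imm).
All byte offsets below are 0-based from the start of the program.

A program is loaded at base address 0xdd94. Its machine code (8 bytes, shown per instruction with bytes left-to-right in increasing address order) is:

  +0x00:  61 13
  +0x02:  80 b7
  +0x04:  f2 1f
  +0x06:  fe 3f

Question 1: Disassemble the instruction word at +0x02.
lsr r6, r3

@+02  little-endian(80 b7) = 0xb780
  opcode bits[15:12]=0xb: lsr/RR
  [11:9] rd=3 = r3
  [8:6] rs=6 = r6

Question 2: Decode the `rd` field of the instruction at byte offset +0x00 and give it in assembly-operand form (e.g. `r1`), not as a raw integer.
r1

[00] 61 13 → 0x1361
  opcode bits[15:12]=0x1: sbi/RI
  rd@[11:9]=0x1 ⇒ r1
  imm@[8:0]=0x161 ⇒ #353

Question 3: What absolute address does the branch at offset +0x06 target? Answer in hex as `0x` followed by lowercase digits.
0xdd9a

off 0x06: read fe 3f as little → 0x3ffe
  opcode bits[15:12]=0x3: bl/J
  imm@[11:0]=0xffe (s12→-2) ⇒ #-2
  target = base 0xdd94 + off 0x06 + 2 + imm -2 = 0xdd9a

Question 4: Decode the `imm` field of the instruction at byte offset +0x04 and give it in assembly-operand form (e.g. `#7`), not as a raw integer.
+0x04: f2 1f ⇒ word 0x1ff2 (little)
  opcode bits[15:12]=0x1: sbi/RI
  rd@[11:9]=0x7 ⇒ r7
  imm@[8:0]=0x1f2 ⇒ #498

#498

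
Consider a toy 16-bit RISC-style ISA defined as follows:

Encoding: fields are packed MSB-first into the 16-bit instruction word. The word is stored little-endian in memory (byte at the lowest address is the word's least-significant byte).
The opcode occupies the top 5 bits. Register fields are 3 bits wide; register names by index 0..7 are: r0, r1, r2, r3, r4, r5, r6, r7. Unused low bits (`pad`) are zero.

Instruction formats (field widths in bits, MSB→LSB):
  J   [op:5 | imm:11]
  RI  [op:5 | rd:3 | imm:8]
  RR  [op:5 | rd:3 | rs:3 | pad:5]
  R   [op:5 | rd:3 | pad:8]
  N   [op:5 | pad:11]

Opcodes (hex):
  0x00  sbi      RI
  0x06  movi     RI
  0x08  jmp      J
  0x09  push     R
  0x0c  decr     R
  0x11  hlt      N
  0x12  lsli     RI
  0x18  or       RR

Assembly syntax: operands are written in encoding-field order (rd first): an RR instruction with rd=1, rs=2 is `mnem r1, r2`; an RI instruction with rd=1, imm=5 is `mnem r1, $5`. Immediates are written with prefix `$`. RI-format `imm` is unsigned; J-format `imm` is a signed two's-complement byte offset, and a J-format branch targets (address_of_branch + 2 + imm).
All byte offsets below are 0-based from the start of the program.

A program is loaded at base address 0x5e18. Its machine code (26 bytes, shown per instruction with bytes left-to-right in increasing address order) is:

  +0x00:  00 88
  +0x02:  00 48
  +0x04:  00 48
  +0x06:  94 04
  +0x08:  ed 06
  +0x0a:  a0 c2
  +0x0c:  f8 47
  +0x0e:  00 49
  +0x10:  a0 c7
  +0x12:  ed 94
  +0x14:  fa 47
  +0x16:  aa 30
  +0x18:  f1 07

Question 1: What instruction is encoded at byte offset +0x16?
off 0x16: read aa 30 as little → 0x30aa
  opcode bits[15:11]=0x6: movi/RI
  rd@[10:8]=0x0 ⇒ r0
  imm@[7:0]=0xaa ⇒ $170

movi r0, $170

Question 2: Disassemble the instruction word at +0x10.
or r7, r5

+0x10: a0 c7 ⇒ word 0xc7a0 (little)
  op=0xc7a0>>11=0x18 ⇒ or (RR)
  [10:8] rd=7 = r7
  [7:5] rs=5 = r5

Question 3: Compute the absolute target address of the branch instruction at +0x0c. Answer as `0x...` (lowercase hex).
0x5e1e

[0c] f8 47 → 0x47f8
  opcode bits[15:11]=0x8: jmp/J
  imm@[10:0]=0x7f8 (s11→-8) ⇒ $-8
  target = base 0x5e18 + off 0x0c + 2 + imm -8 = 0x5e1e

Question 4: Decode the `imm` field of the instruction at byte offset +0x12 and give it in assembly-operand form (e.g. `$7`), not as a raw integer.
$237

+0x12: ed 94 ⇒ word 0x94ed (little)
  op=0x94ed>>11=0x12 ⇒ lsli (RI)
  rd@[10:8]=0x4 ⇒ r4
  imm@[7:0]=0xed ⇒ $237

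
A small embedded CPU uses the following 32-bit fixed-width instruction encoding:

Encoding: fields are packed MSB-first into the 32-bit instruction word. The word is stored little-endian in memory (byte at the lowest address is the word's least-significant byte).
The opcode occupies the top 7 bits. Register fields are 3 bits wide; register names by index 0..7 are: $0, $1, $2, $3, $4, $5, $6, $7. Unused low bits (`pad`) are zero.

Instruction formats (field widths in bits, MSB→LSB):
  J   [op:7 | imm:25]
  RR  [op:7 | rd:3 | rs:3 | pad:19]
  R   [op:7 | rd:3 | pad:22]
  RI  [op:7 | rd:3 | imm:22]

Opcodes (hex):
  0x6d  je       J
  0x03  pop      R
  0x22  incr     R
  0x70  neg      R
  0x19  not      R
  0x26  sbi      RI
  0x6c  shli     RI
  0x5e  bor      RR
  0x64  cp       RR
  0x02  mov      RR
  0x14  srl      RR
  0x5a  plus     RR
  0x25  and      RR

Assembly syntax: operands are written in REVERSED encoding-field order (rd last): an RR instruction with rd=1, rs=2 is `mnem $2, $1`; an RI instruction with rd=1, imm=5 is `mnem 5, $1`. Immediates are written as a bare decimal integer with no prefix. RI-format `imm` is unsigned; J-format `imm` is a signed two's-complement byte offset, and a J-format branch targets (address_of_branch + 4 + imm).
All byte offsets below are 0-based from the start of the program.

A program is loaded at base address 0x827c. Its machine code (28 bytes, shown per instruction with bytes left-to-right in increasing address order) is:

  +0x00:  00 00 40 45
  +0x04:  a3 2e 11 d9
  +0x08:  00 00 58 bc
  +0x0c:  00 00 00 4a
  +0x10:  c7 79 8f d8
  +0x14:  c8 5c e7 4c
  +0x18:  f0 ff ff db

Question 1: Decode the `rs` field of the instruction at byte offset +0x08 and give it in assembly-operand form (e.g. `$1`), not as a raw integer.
off 0x08: read 00 00 58 bc as little → 0xbc580000
  top 7b → 0x5e → bor [RR]
  rd: (w>>22)&0x7=0x1 → $1
  rs: (w>>19)&0x7=0x3 → $3

$3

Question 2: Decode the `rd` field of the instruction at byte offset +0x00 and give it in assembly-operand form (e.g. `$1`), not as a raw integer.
$5

off 0x00: read 00 00 40 45 as little → 0x45400000
  op=0x45400000>>25=0x22 ⇒ incr (R)
  [24:22] rd=5 = $5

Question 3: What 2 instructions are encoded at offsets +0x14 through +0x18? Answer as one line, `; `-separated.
+0x14: c8 5c e7 4c ⇒ word 0x4ce75cc8 (little)
  op=0x4ce75cc8>>25=0x26 ⇒ sbi (RI)
  [24:22] rd=3 = $3
  [21:0] imm=2579656 = 2579656
+0x18: f0 ff ff db ⇒ word 0xdbfffff0 (little)
  op=0xdbfffff0>>25=0x6d ⇒ je (J)
  [24:0] imm=33554416 (s25→-16) = -16

sbi 2579656, $3; je -16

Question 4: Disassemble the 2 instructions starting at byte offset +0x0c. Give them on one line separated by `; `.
[0c] 00 00 00 4a → 0x4a000000
  op=0x4a000000>>25=0x25 ⇒ and (RR)
  rd: (w>>22)&0x7=0x0 → $0
  rs: (w>>19)&0x7=0x0 → $0
[10] c7 79 8f d8 → 0xd88f79c7
  op=0xd88f79c7>>25=0x6c ⇒ shli (RI)
  rd: (w>>22)&0x7=0x2 → $2
  imm: (w>>0)&0x3fffff=0xf79c7 → 1014215

and $0, $0; shli 1014215, $2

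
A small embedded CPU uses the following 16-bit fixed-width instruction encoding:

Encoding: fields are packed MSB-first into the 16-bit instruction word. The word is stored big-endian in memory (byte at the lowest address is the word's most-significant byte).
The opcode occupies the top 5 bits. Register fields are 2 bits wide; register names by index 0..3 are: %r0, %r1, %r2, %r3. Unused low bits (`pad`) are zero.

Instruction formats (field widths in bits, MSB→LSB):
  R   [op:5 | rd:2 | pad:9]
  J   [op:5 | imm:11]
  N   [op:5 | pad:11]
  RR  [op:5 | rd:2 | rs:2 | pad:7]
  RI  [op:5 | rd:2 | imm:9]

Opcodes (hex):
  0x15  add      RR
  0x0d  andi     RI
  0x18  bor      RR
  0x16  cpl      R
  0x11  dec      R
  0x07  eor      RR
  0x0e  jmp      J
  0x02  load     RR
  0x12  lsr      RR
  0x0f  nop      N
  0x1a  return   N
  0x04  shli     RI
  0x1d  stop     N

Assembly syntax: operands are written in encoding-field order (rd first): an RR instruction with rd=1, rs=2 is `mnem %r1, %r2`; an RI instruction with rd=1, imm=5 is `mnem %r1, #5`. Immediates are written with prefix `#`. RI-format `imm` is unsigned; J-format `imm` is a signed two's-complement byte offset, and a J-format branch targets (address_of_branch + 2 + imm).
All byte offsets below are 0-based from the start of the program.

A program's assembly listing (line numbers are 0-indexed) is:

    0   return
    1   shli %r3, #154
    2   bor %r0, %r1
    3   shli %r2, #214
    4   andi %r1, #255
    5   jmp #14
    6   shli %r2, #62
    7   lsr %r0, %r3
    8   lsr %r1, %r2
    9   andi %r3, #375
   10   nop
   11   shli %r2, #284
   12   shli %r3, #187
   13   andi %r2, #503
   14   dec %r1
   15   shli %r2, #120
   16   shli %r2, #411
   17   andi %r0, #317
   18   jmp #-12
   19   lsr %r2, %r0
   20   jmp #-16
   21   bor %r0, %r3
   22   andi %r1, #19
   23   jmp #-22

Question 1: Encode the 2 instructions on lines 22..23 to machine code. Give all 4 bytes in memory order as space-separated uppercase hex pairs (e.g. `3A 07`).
22. andi fields op=0xd:5|rd=1:2|imm=19:9 → word 6a13h → 6a 13
23. jmp fields op=0xe:5|imm=-22:11 → word 77eah → 77 ea

6A 13 77 EA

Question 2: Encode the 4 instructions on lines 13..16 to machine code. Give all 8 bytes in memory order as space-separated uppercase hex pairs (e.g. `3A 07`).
6D F7 8A 00 24 78 25 9B

13. andi fields op=0xd:5|rd=2:2|imm=503:9 → word 6df7h → 6d f7
14. dec fields op=0x11:5|rd=1:2|pad=0:9 → word 8a00h → 8a 00
15. shli fields op=0x4:5|rd=2:2|imm=120:9 → word 2478h → 24 78
16. shli fields op=0x4:5|rd=2:2|imm=411:9 → word 259bh → 25 9b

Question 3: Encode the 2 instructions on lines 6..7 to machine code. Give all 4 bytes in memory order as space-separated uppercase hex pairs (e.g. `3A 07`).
24 3E 91 80

6. shli fields op=0x4:5|rd=2:2|imm=62:9 → word 243eh → 24 3e
7. lsr fields op=0x12:5|rd=0:2|rs=3:2|pad=0:7 → word 9180h → 91 80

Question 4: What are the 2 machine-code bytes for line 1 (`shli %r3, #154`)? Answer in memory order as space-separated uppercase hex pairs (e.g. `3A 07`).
1. shli fields op=0x4:5|rd=3:2|imm=154:9 → word 269ah → 26 9a

26 9A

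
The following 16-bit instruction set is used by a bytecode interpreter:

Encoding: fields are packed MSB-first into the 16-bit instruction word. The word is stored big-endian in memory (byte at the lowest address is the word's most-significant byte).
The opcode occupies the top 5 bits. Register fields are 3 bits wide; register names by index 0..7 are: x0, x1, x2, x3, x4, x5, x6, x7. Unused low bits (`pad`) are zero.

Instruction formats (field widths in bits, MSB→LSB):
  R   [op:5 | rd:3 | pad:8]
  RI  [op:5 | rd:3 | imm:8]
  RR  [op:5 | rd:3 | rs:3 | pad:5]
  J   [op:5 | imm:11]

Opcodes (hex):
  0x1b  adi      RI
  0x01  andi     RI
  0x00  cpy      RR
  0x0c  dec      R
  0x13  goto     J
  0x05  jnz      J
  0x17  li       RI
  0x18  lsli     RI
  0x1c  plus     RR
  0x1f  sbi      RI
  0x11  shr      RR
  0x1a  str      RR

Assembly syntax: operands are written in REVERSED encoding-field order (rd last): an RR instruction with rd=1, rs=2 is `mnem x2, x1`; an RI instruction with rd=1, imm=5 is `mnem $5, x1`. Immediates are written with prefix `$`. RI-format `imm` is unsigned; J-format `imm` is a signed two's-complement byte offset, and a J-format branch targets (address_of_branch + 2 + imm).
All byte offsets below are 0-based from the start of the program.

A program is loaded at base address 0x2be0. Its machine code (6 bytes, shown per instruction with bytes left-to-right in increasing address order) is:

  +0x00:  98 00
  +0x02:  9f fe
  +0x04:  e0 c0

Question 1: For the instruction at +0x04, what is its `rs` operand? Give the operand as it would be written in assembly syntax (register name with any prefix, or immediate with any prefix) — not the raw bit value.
x6

@+04  big-endian(e0 c0) = 0xe0c0
  op=0xe0c0>>11=0x1c ⇒ plus (RR)
  rd@[10:8]=0x0 ⇒ x0
  rs@[7:5]=0x6 ⇒ x6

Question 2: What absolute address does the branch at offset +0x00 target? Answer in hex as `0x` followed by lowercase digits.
0x2be2

off 0x00: read 98 00 as big → 0x9800
  op=0x9800>>11=0x13 ⇒ goto (J)
  [10:0] imm=0 = $0
  target = base 0x2be0 + off 0x00 + 2 + imm 0 = 0x2be2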